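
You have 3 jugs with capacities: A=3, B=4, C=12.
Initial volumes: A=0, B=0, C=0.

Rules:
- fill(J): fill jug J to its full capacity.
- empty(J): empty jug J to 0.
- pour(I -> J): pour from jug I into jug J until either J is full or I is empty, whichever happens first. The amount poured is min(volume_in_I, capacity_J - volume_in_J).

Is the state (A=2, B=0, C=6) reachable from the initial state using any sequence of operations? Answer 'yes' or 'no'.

BFS from (A=0, B=0, C=0):
  1. fill(C) -> (A=0 B=0 C=12)
  2. pour(C -> A) -> (A=3 B=0 C=9)
  3. pour(A -> B) -> (A=0 B=3 C=9)
  4. pour(C -> A) -> (A=3 B=3 C=6)
  5. pour(A -> B) -> (A=2 B=4 C=6)
  6. empty(B) -> (A=2 B=0 C=6)
Target reached → yes.

Answer: yes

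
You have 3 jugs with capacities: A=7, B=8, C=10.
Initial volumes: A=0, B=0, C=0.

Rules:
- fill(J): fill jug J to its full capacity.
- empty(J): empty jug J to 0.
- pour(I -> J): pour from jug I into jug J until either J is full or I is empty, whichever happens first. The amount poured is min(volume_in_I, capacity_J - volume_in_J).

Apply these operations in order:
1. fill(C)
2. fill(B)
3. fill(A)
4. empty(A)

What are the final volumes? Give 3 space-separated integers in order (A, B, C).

Step 1: fill(C) -> (A=0 B=0 C=10)
Step 2: fill(B) -> (A=0 B=8 C=10)
Step 3: fill(A) -> (A=7 B=8 C=10)
Step 4: empty(A) -> (A=0 B=8 C=10)

Answer: 0 8 10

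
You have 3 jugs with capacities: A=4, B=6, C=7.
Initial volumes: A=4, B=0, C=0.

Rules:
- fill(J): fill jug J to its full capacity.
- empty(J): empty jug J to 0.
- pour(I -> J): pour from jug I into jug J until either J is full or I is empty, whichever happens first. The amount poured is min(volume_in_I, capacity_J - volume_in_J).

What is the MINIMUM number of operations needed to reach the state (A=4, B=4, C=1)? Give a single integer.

BFS from (A=4, B=0, C=0). One shortest path:
  1. fill(C) -> (A=4 B=0 C=7)
  2. pour(C -> B) -> (A=4 B=6 C=1)
  3. empty(B) -> (A=4 B=0 C=1)
  4. pour(A -> B) -> (A=0 B=4 C=1)
  5. fill(A) -> (A=4 B=4 C=1)
Reached target in 5 moves.

Answer: 5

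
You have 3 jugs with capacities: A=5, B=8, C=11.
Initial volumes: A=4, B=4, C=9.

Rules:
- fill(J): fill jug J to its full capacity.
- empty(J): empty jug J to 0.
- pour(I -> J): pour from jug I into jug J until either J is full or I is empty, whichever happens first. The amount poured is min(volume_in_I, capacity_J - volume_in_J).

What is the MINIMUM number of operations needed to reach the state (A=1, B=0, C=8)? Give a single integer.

Answer: 3

Derivation:
BFS from (A=4, B=4, C=9). One shortest path:
  1. pour(C -> A) -> (A=5 B=4 C=8)
  2. pour(A -> B) -> (A=1 B=8 C=8)
  3. empty(B) -> (A=1 B=0 C=8)
Reached target in 3 moves.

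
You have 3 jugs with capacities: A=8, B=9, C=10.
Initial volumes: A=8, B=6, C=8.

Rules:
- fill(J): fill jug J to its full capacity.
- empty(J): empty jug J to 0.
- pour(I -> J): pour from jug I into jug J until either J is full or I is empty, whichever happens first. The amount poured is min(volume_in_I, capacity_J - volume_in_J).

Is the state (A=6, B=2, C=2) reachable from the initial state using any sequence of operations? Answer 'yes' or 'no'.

BFS explored all 486 reachable states.
Reachable set includes: (0,0,0), (0,0,1), (0,0,2), (0,0,3), (0,0,4), (0,0,5), (0,0,6), (0,0,7), (0,0,8), (0,0,9), (0,0,10), (0,1,0) ...
Target (A=6, B=2, C=2) not in reachable set → no.

Answer: no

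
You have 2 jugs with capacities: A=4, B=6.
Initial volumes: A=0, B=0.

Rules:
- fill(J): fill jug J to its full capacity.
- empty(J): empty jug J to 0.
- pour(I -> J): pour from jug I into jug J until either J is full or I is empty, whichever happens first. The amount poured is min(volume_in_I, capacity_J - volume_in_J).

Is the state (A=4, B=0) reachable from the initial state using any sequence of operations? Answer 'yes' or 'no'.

BFS from (A=0, B=0):
  1. fill(A) -> (A=4 B=0)
Target reached → yes.

Answer: yes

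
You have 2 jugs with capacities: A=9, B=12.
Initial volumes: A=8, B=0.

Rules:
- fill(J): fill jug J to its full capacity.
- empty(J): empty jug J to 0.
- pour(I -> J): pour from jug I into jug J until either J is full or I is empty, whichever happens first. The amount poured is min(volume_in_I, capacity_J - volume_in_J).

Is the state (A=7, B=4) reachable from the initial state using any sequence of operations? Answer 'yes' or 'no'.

BFS explored all 28 reachable states.
Reachable set includes: (0,0), (0,2), (0,3), (0,5), (0,6), (0,8), (0,9), (0,11), (0,12), (2,0), (2,12), (3,0) ...
Target (A=7, B=4) not in reachable set → no.

Answer: no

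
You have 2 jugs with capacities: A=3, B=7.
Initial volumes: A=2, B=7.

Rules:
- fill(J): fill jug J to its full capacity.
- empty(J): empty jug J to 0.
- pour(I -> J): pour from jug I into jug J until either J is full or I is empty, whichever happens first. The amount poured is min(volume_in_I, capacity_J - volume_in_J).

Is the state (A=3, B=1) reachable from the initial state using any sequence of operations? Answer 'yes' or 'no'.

Answer: yes

Derivation:
BFS from (A=2, B=7):
  1. empty(A) -> (A=0 B=7)
  2. pour(B -> A) -> (A=3 B=4)
  3. empty(A) -> (A=0 B=4)
  4. pour(B -> A) -> (A=3 B=1)
Target reached → yes.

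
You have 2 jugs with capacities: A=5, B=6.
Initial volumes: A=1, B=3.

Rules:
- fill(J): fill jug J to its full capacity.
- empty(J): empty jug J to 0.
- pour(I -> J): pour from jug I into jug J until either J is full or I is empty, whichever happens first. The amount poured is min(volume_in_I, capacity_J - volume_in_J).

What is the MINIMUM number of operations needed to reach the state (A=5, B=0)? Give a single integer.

Answer: 2

Derivation:
BFS from (A=1, B=3). One shortest path:
  1. fill(A) -> (A=5 B=3)
  2. empty(B) -> (A=5 B=0)
Reached target in 2 moves.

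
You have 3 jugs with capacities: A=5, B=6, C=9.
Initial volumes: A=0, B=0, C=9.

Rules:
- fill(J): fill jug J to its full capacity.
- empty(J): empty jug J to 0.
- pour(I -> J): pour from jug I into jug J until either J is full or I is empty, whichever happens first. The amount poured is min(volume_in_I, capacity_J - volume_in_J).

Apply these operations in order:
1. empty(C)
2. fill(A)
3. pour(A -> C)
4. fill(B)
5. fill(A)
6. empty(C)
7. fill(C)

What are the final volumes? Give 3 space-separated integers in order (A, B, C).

Step 1: empty(C) -> (A=0 B=0 C=0)
Step 2: fill(A) -> (A=5 B=0 C=0)
Step 3: pour(A -> C) -> (A=0 B=0 C=5)
Step 4: fill(B) -> (A=0 B=6 C=5)
Step 5: fill(A) -> (A=5 B=6 C=5)
Step 6: empty(C) -> (A=5 B=6 C=0)
Step 7: fill(C) -> (A=5 B=6 C=9)

Answer: 5 6 9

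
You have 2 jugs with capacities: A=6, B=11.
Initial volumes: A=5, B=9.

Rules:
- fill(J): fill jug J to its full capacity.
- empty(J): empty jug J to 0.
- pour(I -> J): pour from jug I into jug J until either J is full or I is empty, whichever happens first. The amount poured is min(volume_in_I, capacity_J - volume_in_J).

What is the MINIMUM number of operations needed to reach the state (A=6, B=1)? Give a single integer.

Answer: 8

Derivation:
BFS from (A=5, B=9). One shortest path:
  1. fill(A) -> (A=6 B=9)
  2. empty(B) -> (A=6 B=0)
  3. pour(A -> B) -> (A=0 B=6)
  4. fill(A) -> (A=6 B=6)
  5. pour(A -> B) -> (A=1 B=11)
  6. empty(B) -> (A=1 B=0)
  7. pour(A -> B) -> (A=0 B=1)
  8. fill(A) -> (A=6 B=1)
Reached target in 8 moves.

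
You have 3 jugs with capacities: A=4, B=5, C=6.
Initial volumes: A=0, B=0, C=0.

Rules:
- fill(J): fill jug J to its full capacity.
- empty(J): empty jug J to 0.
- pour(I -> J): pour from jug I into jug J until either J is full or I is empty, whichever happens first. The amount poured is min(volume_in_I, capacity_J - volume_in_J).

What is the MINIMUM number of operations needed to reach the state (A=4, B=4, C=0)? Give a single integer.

Answer: 3

Derivation:
BFS from (A=0, B=0, C=0). One shortest path:
  1. fill(A) -> (A=4 B=0 C=0)
  2. pour(A -> B) -> (A=0 B=4 C=0)
  3. fill(A) -> (A=4 B=4 C=0)
Reached target in 3 moves.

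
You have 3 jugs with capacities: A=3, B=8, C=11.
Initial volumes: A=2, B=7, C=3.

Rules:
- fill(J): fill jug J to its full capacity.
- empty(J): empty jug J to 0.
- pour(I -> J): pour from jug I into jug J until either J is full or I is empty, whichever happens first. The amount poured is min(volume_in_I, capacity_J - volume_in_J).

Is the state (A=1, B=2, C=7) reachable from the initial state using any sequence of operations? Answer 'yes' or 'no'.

Answer: no

Derivation:
BFS explored all 293 reachable states.
Reachable set includes: (0,0,0), (0,0,1), (0,0,2), (0,0,3), (0,0,4), (0,0,5), (0,0,6), (0,0,7), (0,0,8), (0,0,9), (0,0,10), (0,0,11) ...
Target (A=1, B=2, C=7) not in reachable set → no.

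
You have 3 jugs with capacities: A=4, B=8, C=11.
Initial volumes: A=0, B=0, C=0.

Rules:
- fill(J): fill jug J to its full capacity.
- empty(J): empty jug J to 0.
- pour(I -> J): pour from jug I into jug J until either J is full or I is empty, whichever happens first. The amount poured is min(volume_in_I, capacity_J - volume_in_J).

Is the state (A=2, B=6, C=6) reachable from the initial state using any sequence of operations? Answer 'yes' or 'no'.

Answer: no

Derivation:
BFS explored all 330 reachable states.
Reachable set includes: (0,0,0), (0,0,1), (0,0,2), (0,0,3), (0,0,4), (0,0,5), (0,0,6), (0,0,7), (0,0,8), (0,0,9), (0,0,10), (0,0,11) ...
Target (A=2, B=6, C=6) not in reachable set → no.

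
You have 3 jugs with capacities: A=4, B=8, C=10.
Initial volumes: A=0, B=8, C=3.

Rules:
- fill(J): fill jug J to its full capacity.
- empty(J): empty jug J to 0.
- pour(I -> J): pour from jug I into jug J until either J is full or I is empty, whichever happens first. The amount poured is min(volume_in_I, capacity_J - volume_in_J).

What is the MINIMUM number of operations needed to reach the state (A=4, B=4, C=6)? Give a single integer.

Answer: 4

Derivation:
BFS from (A=0, B=8, C=3). One shortest path:
  1. fill(C) -> (A=0 B=8 C=10)
  2. pour(B -> A) -> (A=4 B=4 C=10)
  3. empty(A) -> (A=0 B=4 C=10)
  4. pour(C -> A) -> (A=4 B=4 C=6)
Reached target in 4 moves.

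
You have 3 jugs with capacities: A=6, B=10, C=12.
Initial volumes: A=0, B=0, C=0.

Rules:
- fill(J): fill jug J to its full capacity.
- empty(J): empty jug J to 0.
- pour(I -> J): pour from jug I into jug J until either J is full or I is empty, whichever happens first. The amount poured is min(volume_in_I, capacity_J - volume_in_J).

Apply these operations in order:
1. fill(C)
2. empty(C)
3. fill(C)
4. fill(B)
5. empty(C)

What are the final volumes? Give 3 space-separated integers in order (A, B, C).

Answer: 0 10 0

Derivation:
Step 1: fill(C) -> (A=0 B=0 C=12)
Step 2: empty(C) -> (A=0 B=0 C=0)
Step 3: fill(C) -> (A=0 B=0 C=12)
Step 4: fill(B) -> (A=0 B=10 C=12)
Step 5: empty(C) -> (A=0 B=10 C=0)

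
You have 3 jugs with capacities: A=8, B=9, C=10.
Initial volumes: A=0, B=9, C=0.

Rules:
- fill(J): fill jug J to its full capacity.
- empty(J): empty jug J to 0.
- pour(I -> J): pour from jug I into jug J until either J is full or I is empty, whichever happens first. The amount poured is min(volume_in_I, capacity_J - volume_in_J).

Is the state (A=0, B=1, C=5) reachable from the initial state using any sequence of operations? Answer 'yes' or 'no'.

BFS from (A=0, B=9, C=0):
  1. fill(A) -> (A=8 B=9 C=0)
  2. empty(B) -> (A=8 B=0 C=0)
  3. pour(A -> B) -> (A=0 B=8 C=0)
  4. fill(A) -> (A=8 B=8 C=0)
  5. pour(A -> B) -> (A=7 B=9 C=0)
  6. pour(A -> C) -> (A=0 B=9 C=7)
  7. pour(B -> A) -> (A=8 B=1 C=7)
  8. pour(A -> C) -> (A=5 B=1 C=10)
  9. empty(C) -> (A=5 B=1 C=0)
  10. pour(A -> C) -> (A=0 B=1 C=5)
Target reached → yes.

Answer: yes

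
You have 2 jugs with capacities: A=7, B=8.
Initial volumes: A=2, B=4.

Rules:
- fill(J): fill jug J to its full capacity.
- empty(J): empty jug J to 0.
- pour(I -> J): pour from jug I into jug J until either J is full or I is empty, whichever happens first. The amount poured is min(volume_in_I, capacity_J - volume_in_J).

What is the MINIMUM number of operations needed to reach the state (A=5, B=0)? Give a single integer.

BFS from (A=2, B=4). One shortest path:
  1. pour(A -> B) -> (A=0 B=6)
  2. fill(A) -> (A=7 B=6)
  3. pour(A -> B) -> (A=5 B=8)
  4. empty(B) -> (A=5 B=0)
Reached target in 4 moves.

Answer: 4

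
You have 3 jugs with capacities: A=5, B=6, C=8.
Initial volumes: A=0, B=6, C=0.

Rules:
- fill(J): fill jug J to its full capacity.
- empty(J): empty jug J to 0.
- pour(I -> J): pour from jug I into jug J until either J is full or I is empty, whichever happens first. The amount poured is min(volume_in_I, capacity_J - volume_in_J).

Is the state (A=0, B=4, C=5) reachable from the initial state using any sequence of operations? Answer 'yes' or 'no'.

BFS from (A=0, B=6, C=0):
  1. fill(A) -> (A=5 B=6 C=0)
  2. pour(B -> C) -> (A=5 B=0 C=6)
  3. fill(B) -> (A=5 B=6 C=6)
  4. pour(B -> C) -> (A=5 B=4 C=8)
  5. empty(C) -> (A=5 B=4 C=0)
  6. pour(A -> C) -> (A=0 B=4 C=5)
Target reached → yes.

Answer: yes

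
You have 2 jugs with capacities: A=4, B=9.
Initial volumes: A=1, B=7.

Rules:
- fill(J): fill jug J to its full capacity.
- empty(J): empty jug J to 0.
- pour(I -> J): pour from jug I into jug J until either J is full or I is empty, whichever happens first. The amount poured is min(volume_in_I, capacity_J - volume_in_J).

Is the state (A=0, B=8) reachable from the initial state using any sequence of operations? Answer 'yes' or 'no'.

Answer: yes

Derivation:
BFS from (A=1, B=7):
  1. pour(A -> B) -> (A=0 B=8)
Target reached → yes.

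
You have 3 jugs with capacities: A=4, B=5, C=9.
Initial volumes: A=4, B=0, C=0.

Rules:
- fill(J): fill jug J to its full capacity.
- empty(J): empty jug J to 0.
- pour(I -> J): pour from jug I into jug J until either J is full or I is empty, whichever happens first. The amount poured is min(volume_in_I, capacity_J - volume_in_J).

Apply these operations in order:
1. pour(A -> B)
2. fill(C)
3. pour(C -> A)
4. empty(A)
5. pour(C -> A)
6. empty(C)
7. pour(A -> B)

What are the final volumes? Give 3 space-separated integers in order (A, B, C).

Step 1: pour(A -> B) -> (A=0 B=4 C=0)
Step 2: fill(C) -> (A=0 B=4 C=9)
Step 3: pour(C -> A) -> (A=4 B=4 C=5)
Step 4: empty(A) -> (A=0 B=4 C=5)
Step 5: pour(C -> A) -> (A=4 B=4 C=1)
Step 6: empty(C) -> (A=4 B=4 C=0)
Step 7: pour(A -> B) -> (A=3 B=5 C=0)

Answer: 3 5 0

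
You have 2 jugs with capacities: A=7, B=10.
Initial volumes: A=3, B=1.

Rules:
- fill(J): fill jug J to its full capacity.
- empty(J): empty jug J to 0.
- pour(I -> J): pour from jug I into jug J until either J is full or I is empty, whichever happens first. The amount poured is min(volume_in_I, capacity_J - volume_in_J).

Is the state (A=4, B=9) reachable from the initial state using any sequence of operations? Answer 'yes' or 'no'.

BFS explored all 35 reachable states.
Reachable set includes: (0,0), (0,1), (0,2), (0,3), (0,4), (0,5), (0,6), (0,7), (0,8), (0,9), (0,10), (1,0) ...
Target (A=4, B=9) not in reachable set → no.

Answer: no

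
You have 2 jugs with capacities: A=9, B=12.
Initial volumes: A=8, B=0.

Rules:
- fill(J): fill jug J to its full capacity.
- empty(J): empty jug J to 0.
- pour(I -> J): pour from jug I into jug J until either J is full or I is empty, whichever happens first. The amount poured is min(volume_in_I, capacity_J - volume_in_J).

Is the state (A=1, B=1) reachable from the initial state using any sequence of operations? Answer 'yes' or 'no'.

BFS explored all 28 reachable states.
Reachable set includes: (0,0), (0,2), (0,3), (0,5), (0,6), (0,8), (0,9), (0,11), (0,12), (2,0), (2,12), (3,0) ...
Target (A=1, B=1) not in reachable set → no.

Answer: no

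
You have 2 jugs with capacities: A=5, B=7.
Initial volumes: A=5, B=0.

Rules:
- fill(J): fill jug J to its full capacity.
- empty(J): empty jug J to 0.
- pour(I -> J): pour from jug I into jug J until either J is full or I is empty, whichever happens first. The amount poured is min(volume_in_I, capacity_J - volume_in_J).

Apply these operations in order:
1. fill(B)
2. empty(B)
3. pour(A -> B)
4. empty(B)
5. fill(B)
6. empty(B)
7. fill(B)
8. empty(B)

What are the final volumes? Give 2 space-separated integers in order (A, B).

Step 1: fill(B) -> (A=5 B=7)
Step 2: empty(B) -> (A=5 B=0)
Step 3: pour(A -> B) -> (A=0 B=5)
Step 4: empty(B) -> (A=0 B=0)
Step 5: fill(B) -> (A=0 B=7)
Step 6: empty(B) -> (A=0 B=0)
Step 7: fill(B) -> (A=0 B=7)
Step 8: empty(B) -> (A=0 B=0)

Answer: 0 0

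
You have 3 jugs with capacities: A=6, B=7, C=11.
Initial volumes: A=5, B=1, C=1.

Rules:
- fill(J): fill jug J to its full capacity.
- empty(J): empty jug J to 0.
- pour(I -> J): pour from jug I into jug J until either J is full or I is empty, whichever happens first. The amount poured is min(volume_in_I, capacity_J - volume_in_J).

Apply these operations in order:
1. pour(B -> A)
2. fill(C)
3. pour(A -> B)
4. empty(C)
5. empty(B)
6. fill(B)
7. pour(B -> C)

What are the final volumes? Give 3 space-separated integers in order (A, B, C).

Step 1: pour(B -> A) -> (A=6 B=0 C=1)
Step 2: fill(C) -> (A=6 B=0 C=11)
Step 3: pour(A -> B) -> (A=0 B=6 C=11)
Step 4: empty(C) -> (A=0 B=6 C=0)
Step 5: empty(B) -> (A=0 B=0 C=0)
Step 6: fill(B) -> (A=0 B=7 C=0)
Step 7: pour(B -> C) -> (A=0 B=0 C=7)

Answer: 0 0 7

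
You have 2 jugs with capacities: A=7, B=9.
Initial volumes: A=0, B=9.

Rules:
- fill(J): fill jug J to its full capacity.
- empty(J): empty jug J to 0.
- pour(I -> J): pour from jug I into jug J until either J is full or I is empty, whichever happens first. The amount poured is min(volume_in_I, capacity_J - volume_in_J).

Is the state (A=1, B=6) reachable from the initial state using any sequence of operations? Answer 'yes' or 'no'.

BFS explored all 32 reachable states.
Reachable set includes: (0,0), (0,1), (0,2), (0,3), (0,4), (0,5), (0,6), (0,7), (0,8), (0,9), (1,0), (1,9) ...
Target (A=1, B=6) not in reachable set → no.

Answer: no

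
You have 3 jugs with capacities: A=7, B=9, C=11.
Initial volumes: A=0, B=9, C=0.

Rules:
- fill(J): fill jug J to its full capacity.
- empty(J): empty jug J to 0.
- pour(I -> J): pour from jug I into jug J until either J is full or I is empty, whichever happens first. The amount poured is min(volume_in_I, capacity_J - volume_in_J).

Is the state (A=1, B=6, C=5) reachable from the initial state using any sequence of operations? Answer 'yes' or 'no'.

Answer: no

Derivation:
BFS explored all 480 reachable states.
Reachable set includes: (0,0,0), (0,0,1), (0,0,2), (0,0,3), (0,0,4), (0,0,5), (0,0,6), (0,0,7), (0,0,8), (0,0,9), (0,0,10), (0,0,11) ...
Target (A=1, B=6, C=5) not in reachable set → no.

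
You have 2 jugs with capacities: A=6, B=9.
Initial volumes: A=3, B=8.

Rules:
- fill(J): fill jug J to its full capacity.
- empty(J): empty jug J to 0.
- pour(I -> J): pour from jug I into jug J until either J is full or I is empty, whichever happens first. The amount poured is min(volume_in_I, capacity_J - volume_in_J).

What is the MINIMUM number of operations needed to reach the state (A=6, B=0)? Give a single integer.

Answer: 2

Derivation:
BFS from (A=3, B=8). One shortest path:
  1. fill(A) -> (A=6 B=8)
  2. empty(B) -> (A=6 B=0)
Reached target in 2 moves.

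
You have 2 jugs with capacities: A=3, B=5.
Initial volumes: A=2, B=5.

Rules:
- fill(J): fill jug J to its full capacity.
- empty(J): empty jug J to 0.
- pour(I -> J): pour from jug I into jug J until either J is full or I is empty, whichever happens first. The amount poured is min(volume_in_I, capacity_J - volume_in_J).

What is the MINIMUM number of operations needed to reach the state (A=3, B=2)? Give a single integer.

Answer: 2

Derivation:
BFS from (A=2, B=5). One shortest path:
  1. empty(A) -> (A=0 B=5)
  2. pour(B -> A) -> (A=3 B=2)
Reached target in 2 moves.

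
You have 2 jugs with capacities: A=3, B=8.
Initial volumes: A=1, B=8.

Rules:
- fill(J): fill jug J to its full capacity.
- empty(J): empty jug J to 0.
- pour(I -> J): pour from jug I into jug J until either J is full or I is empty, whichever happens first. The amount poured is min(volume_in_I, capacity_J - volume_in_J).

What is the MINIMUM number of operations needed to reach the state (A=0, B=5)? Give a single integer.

BFS from (A=1, B=8). One shortest path:
  1. empty(A) -> (A=0 B=8)
  2. pour(B -> A) -> (A=3 B=5)
  3. empty(A) -> (A=0 B=5)
Reached target in 3 moves.

Answer: 3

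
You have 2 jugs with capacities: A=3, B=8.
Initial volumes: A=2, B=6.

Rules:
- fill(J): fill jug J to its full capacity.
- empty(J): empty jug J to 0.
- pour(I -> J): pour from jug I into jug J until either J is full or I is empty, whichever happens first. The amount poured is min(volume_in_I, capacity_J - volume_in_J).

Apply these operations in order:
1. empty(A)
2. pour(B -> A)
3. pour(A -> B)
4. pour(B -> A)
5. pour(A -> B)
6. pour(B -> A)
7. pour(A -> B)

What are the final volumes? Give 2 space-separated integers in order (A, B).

Step 1: empty(A) -> (A=0 B=6)
Step 2: pour(B -> A) -> (A=3 B=3)
Step 3: pour(A -> B) -> (A=0 B=6)
Step 4: pour(B -> A) -> (A=3 B=3)
Step 5: pour(A -> B) -> (A=0 B=6)
Step 6: pour(B -> A) -> (A=3 B=3)
Step 7: pour(A -> B) -> (A=0 B=6)

Answer: 0 6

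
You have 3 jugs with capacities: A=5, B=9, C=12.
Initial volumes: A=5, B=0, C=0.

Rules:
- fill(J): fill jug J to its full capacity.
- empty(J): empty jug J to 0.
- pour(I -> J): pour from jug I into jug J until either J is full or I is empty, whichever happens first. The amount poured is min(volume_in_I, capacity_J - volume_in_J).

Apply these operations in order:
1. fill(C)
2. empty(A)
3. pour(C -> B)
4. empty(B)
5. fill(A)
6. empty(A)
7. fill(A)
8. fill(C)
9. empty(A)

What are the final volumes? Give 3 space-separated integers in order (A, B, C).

Answer: 0 0 12

Derivation:
Step 1: fill(C) -> (A=5 B=0 C=12)
Step 2: empty(A) -> (A=0 B=0 C=12)
Step 3: pour(C -> B) -> (A=0 B=9 C=3)
Step 4: empty(B) -> (A=0 B=0 C=3)
Step 5: fill(A) -> (A=5 B=0 C=3)
Step 6: empty(A) -> (A=0 B=0 C=3)
Step 7: fill(A) -> (A=5 B=0 C=3)
Step 8: fill(C) -> (A=5 B=0 C=12)
Step 9: empty(A) -> (A=0 B=0 C=12)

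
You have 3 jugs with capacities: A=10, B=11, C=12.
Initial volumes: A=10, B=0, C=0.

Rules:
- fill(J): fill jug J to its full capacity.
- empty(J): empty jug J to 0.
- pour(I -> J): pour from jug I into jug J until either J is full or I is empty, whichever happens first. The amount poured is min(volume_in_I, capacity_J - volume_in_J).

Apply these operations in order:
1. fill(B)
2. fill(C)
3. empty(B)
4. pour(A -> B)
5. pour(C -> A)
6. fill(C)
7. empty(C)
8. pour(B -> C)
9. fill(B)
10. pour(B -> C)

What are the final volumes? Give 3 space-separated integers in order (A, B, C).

Step 1: fill(B) -> (A=10 B=11 C=0)
Step 2: fill(C) -> (A=10 B=11 C=12)
Step 3: empty(B) -> (A=10 B=0 C=12)
Step 4: pour(A -> B) -> (A=0 B=10 C=12)
Step 5: pour(C -> A) -> (A=10 B=10 C=2)
Step 6: fill(C) -> (A=10 B=10 C=12)
Step 7: empty(C) -> (A=10 B=10 C=0)
Step 8: pour(B -> C) -> (A=10 B=0 C=10)
Step 9: fill(B) -> (A=10 B=11 C=10)
Step 10: pour(B -> C) -> (A=10 B=9 C=12)

Answer: 10 9 12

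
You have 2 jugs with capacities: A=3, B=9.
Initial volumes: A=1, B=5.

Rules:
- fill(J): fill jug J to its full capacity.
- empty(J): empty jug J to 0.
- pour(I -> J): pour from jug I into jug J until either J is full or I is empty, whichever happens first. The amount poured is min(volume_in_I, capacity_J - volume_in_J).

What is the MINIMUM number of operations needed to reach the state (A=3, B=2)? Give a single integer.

Answer: 2

Derivation:
BFS from (A=1, B=5). One shortest path:
  1. empty(A) -> (A=0 B=5)
  2. pour(B -> A) -> (A=3 B=2)
Reached target in 2 moves.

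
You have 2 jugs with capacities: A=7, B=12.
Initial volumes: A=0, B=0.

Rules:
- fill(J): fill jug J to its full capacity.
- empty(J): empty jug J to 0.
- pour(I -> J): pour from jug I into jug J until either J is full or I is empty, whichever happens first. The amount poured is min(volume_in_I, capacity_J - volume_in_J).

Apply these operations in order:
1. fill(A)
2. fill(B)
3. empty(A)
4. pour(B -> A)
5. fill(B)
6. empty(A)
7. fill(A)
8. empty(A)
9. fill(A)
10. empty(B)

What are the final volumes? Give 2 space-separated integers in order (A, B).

Step 1: fill(A) -> (A=7 B=0)
Step 2: fill(B) -> (A=7 B=12)
Step 3: empty(A) -> (A=0 B=12)
Step 4: pour(B -> A) -> (A=7 B=5)
Step 5: fill(B) -> (A=7 B=12)
Step 6: empty(A) -> (A=0 B=12)
Step 7: fill(A) -> (A=7 B=12)
Step 8: empty(A) -> (A=0 B=12)
Step 9: fill(A) -> (A=7 B=12)
Step 10: empty(B) -> (A=7 B=0)

Answer: 7 0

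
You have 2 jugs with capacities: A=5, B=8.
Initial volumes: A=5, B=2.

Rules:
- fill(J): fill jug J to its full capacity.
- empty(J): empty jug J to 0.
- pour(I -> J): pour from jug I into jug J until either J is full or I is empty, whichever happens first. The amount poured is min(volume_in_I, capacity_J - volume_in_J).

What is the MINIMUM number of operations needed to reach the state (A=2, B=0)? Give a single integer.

BFS from (A=5, B=2). One shortest path:
  1. empty(A) -> (A=0 B=2)
  2. pour(B -> A) -> (A=2 B=0)
Reached target in 2 moves.

Answer: 2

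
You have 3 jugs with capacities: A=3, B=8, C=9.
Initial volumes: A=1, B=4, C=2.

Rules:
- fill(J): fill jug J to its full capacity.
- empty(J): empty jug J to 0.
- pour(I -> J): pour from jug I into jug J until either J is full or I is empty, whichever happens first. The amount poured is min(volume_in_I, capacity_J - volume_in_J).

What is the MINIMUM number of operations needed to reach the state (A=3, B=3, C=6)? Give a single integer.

Answer: 4

Derivation:
BFS from (A=1, B=4, C=2). One shortest path:
  1. fill(A) -> (A=3 B=4 C=2)
  2. pour(B -> C) -> (A=3 B=0 C=6)
  3. pour(A -> B) -> (A=0 B=3 C=6)
  4. fill(A) -> (A=3 B=3 C=6)
Reached target in 4 moves.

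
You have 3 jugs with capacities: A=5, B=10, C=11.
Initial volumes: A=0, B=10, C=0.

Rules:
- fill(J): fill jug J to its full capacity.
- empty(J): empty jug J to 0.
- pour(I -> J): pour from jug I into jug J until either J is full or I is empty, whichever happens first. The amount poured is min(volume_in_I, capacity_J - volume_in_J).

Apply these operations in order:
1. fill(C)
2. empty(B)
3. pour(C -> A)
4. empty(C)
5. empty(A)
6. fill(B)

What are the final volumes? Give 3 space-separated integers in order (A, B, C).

Step 1: fill(C) -> (A=0 B=10 C=11)
Step 2: empty(B) -> (A=0 B=0 C=11)
Step 3: pour(C -> A) -> (A=5 B=0 C=6)
Step 4: empty(C) -> (A=5 B=0 C=0)
Step 5: empty(A) -> (A=0 B=0 C=0)
Step 6: fill(B) -> (A=0 B=10 C=0)

Answer: 0 10 0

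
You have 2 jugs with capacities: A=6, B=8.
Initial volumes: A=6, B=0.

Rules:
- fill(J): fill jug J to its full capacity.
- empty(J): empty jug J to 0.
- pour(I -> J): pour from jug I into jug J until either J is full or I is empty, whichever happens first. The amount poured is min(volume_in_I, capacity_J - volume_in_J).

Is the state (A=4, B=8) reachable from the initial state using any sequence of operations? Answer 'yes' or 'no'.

BFS from (A=6, B=0):
  1. pour(A -> B) -> (A=0 B=6)
  2. fill(A) -> (A=6 B=6)
  3. pour(A -> B) -> (A=4 B=8)
Target reached → yes.

Answer: yes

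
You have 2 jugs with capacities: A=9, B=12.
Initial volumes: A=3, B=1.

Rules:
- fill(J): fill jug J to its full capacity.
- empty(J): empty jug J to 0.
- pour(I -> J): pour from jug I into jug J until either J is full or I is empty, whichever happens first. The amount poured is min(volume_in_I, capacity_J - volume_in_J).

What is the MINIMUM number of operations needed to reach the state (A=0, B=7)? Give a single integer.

BFS from (A=3, B=1). One shortest path:
  1. pour(B -> A) -> (A=4 B=0)
  2. fill(B) -> (A=4 B=12)
  3. pour(B -> A) -> (A=9 B=7)
  4. empty(A) -> (A=0 B=7)
Reached target in 4 moves.

Answer: 4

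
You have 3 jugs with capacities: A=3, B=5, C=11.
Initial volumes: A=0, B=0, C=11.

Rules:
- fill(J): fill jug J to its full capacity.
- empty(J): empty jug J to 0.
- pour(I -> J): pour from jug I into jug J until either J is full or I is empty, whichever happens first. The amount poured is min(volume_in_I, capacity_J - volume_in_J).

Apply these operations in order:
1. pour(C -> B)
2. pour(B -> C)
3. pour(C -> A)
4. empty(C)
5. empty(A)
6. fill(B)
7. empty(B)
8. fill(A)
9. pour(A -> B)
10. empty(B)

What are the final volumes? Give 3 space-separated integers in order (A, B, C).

Answer: 0 0 0

Derivation:
Step 1: pour(C -> B) -> (A=0 B=5 C=6)
Step 2: pour(B -> C) -> (A=0 B=0 C=11)
Step 3: pour(C -> A) -> (A=3 B=0 C=8)
Step 4: empty(C) -> (A=3 B=0 C=0)
Step 5: empty(A) -> (A=0 B=0 C=0)
Step 6: fill(B) -> (A=0 B=5 C=0)
Step 7: empty(B) -> (A=0 B=0 C=0)
Step 8: fill(A) -> (A=3 B=0 C=0)
Step 9: pour(A -> B) -> (A=0 B=3 C=0)
Step 10: empty(B) -> (A=0 B=0 C=0)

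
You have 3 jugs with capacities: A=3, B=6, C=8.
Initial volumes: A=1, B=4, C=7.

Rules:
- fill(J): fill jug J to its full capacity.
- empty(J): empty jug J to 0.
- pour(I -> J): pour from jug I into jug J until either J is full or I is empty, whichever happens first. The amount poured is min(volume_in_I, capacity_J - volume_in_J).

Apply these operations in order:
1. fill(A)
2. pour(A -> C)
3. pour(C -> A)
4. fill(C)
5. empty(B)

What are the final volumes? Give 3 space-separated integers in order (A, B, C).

Answer: 3 0 8

Derivation:
Step 1: fill(A) -> (A=3 B=4 C=7)
Step 2: pour(A -> C) -> (A=2 B=4 C=8)
Step 3: pour(C -> A) -> (A=3 B=4 C=7)
Step 4: fill(C) -> (A=3 B=4 C=8)
Step 5: empty(B) -> (A=3 B=0 C=8)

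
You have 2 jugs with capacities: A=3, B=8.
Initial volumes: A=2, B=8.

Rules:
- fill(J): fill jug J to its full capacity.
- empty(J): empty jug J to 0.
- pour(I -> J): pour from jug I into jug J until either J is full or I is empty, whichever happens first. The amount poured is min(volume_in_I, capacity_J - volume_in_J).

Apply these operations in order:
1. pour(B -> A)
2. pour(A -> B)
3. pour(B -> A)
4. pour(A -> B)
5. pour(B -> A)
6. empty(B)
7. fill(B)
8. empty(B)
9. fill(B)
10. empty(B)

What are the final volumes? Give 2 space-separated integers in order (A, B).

Step 1: pour(B -> A) -> (A=3 B=7)
Step 2: pour(A -> B) -> (A=2 B=8)
Step 3: pour(B -> A) -> (A=3 B=7)
Step 4: pour(A -> B) -> (A=2 B=8)
Step 5: pour(B -> A) -> (A=3 B=7)
Step 6: empty(B) -> (A=3 B=0)
Step 7: fill(B) -> (A=3 B=8)
Step 8: empty(B) -> (A=3 B=0)
Step 9: fill(B) -> (A=3 B=8)
Step 10: empty(B) -> (A=3 B=0)

Answer: 3 0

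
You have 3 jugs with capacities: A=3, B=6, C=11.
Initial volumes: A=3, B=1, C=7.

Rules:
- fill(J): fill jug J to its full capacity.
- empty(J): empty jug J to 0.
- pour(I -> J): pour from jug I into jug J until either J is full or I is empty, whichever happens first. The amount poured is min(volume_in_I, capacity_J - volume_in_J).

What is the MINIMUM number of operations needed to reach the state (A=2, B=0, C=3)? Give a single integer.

Answer: 5

Derivation:
BFS from (A=3, B=1, C=7). One shortest path:
  1. fill(B) -> (A=3 B=6 C=7)
  2. pour(B -> C) -> (A=3 B=2 C=11)
  3. empty(C) -> (A=3 B=2 C=0)
  4. pour(A -> C) -> (A=0 B=2 C=3)
  5. pour(B -> A) -> (A=2 B=0 C=3)
Reached target in 5 moves.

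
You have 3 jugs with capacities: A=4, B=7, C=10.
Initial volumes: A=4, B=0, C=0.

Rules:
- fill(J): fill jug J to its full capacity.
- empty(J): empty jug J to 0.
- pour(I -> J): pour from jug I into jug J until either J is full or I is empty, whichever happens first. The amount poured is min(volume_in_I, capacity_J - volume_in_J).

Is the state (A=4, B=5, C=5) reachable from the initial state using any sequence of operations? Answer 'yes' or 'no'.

BFS from (A=4, B=0, C=0):
  1. empty(A) -> (A=0 B=0 C=0)
  2. fill(B) -> (A=0 B=7 C=0)
  3. pour(B -> A) -> (A=4 B=3 C=0)
  4. pour(A -> C) -> (A=0 B=3 C=4)
  5. pour(B -> A) -> (A=3 B=0 C=4)
  6. fill(B) -> (A=3 B=7 C=4)
  7. pour(B -> C) -> (A=3 B=1 C=10)
  8. pour(C -> A) -> (A=4 B=1 C=9)
  9. pour(A -> B) -> (A=0 B=5 C=9)
  10. pour(C -> A) -> (A=4 B=5 C=5)
Target reached → yes.

Answer: yes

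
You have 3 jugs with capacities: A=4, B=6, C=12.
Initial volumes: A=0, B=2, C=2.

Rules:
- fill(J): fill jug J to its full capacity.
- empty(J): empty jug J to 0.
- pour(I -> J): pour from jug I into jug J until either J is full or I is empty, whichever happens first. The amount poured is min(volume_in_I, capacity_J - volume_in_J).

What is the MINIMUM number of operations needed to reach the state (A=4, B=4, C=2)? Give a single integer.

BFS from (A=0, B=2, C=2). One shortest path:
  1. pour(B -> A) -> (A=2 B=0 C=2)
  2. fill(B) -> (A=2 B=6 C=2)
  3. pour(B -> A) -> (A=4 B=4 C=2)
Reached target in 3 moves.

Answer: 3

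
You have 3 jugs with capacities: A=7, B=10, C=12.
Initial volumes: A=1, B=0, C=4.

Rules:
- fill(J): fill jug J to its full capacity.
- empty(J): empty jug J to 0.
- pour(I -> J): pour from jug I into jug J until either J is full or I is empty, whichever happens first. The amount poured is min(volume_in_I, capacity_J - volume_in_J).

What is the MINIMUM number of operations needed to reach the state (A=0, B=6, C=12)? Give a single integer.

BFS from (A=1, B=0, C=4). One shortest path:
  1. fill(A) -> (A=7 B=0 C=4)
  2. pour(A -> B) -> (A=0 B=7 C=4)
  3. fill(A) -> (A=7 B=7 C=4)
  4. pour(A -> C) -> (A=0 B=7 C=11)
  5. pour(B -> C) -> (A=0 B=6 C=12)
Reached target in 5 moves.

Answer: 5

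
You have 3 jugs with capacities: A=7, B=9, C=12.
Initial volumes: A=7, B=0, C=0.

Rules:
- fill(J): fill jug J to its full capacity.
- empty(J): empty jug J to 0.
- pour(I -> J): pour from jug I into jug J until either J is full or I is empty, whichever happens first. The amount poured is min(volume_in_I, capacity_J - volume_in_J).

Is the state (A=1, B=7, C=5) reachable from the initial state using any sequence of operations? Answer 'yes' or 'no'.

BFS explored all 512 reachable states.
Reachable set includes: (0,0,0), (0,0,1), (0,0,2), (0,0,3), (0,0,4), (0,0,5), (0,0,6), (0,0,7), (0,0,8), (0,0,9), (0,0,10), (0,0,11) ...
Target (A=1, B=7, C=5) not in reachable set → no.

Answer: no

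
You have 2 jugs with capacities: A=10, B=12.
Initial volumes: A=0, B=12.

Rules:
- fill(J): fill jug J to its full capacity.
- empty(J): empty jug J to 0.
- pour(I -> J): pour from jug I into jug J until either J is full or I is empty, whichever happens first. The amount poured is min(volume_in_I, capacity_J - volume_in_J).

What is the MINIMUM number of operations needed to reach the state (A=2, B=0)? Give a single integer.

Answer: 3

Derivation:
BFS from (A=0, B=12). One shortest path:
  1. pour(B -> A) -> (A=10 B=2)
  2. empty(A) -> (A=0 B=2)
  3. pour(B -> A) -> (A=2 B=0)
Reached target in 3 moves.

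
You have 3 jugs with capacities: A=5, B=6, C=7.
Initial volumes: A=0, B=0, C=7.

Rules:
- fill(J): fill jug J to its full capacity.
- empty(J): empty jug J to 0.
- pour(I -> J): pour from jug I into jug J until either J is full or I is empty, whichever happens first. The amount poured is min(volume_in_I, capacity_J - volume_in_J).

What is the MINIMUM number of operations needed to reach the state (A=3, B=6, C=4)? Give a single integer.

Answer: 8

Derivation:
BFS from (A=0, B=0, C=7). One shortest path:
  1. pour(C -> A) -> (A=5 B=0 C=2)
  2. pour(A -> B) -> (A=0 B=5 C=2)
  3. pour(C -> A) -> (A=2 B=5 C=0)
  4. pour(B -> C) -> (A=2 B=0 C=5)
  5. fill(B) -> (A=2 B=6 C=5)
  6. pour(B -> A) -> (A=5 B=3 C=5)
  7. pour(A -> C) -> (A=3 B=3 C=7)
  8. pour(C -> B) -> (A=3 B=6 C=4)
Reached target in 8 moves.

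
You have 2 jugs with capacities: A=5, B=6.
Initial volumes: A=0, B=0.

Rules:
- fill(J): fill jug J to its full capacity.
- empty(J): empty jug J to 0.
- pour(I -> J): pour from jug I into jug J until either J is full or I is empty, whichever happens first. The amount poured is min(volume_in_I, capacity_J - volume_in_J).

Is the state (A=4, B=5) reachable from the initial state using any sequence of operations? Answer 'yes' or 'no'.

BFS explored all 22 reachable states.
Reachable set includes: (0,0), (0,1), (0,2), (0,3), (0,4), (0,5), (0,6), (1,0), (1,6), (2,0), (2,6), (3,0) ...
Target (A=4, B=5) not in reachable set → no.

Answer: no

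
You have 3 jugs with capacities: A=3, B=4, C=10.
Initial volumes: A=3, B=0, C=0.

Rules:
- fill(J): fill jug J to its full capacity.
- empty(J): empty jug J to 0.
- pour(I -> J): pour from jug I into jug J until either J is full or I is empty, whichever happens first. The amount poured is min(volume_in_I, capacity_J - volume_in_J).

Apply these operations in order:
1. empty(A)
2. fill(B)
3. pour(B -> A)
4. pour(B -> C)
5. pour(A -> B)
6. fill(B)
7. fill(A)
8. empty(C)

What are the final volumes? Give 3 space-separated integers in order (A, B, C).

Answer: 3 4 0

Derivation:
Step 1: empty(A) -> (A=0 B=0 C=0)
Step 2: fill(B) -> (A=0 B=4 C=0)
Step 3: pour(B -> A) -> (A=3 B=1 C=0)
Step 4: pour(B -> C) -> (A=3 B=0 C=1)
Step 5: pour(A -> B) -> (A=0 B=3 C=1)
Step 6: fill(B) -> (A=0 B=4 C=1)
Step 7: fill(A) -> (A=3 B=4 C=1)
Step 8: empty(C) -> (A=3 B=4 C=0)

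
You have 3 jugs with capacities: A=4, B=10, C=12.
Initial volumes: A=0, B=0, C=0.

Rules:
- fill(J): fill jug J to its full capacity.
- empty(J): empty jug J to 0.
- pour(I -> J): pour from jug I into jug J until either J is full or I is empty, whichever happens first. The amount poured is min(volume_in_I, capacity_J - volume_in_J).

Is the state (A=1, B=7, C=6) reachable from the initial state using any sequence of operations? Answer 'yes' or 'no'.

BFS explored all 106 reachable states.
Reachable set includes: (0,0,0), (0,0,2), (0,0,4), (0,0,6), (0,0,8), (0,0,10), (0,0,12), (0,2,0), (0,2,2), (0,2,4), (0,2,6), (0,2,8) ...
Target (A=1, B=7, C=6) not in reachable set → no.

Answer: no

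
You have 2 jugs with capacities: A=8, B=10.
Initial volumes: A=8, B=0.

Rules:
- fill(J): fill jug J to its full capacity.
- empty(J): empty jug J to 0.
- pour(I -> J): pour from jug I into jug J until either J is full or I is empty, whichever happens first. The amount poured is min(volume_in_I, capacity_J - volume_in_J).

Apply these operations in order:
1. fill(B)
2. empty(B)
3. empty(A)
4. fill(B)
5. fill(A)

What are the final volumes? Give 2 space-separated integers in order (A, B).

Answer: 8 10

Derivation:
Step 1: fill(B) -> (A=8 B=10)
Step 2: empty(B) -> (A=8 B=0)
Step 3: empty(A) -> (A=0 B=0)
Step 4: fill(B) -> (A=0 B=10)
Step 5: fill(A) -> (A=8 B=10)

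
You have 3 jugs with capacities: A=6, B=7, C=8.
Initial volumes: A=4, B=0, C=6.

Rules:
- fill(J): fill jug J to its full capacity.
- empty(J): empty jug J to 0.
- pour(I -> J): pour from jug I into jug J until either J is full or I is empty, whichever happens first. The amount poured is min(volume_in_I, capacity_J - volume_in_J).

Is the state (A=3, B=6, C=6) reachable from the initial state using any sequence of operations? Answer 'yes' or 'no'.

Answer: no

Derivation:
BFS explored all 294 reachable states.
Reachable set includes: (0,0,0), (0,0,1), (0,0,2), (0,0,3), (0,0,4), (0,0,5), (0,0,6), (0,0,7), (0,0,8), (0,1,0), (0,1,1), (0,1,2) ...
Target (A=3, B=6, C=6) not in reachable set → no.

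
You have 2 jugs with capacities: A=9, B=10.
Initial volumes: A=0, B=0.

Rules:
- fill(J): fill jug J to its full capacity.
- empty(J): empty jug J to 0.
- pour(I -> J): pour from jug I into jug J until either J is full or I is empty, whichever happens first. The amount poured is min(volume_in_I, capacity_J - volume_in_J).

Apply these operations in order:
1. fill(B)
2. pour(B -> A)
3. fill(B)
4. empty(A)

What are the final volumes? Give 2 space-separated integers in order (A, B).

Step 1: fill(B) -> (A=0 B=10)
Step 2: pour(B -> A) -> (A=9 B=1)
Step 3: fill(B) -> (A=9 B=10)
Step 4: empty(A) -> (A=0 B=10)

Answer: 0 10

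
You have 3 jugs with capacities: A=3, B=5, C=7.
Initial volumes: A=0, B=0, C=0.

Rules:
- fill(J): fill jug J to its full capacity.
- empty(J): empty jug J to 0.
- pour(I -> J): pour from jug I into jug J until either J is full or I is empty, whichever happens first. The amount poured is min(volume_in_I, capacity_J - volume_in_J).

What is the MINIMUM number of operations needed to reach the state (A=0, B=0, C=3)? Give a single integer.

BFS from (A=0, B=0, C=0). One shortest path:
  1. fill(A) -> (A=3 B=0 C=0)
  2. pour(A -> C) -> (A=0 B=0 C=3)
Reached target in 2 moves.

Answer: 2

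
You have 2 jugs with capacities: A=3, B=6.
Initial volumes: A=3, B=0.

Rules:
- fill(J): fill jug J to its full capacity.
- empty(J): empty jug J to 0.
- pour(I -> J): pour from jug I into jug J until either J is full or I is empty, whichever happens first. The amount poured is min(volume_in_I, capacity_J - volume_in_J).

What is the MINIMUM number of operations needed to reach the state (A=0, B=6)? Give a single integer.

Answer: 2

Derivation:
BFS from (A=3, B=0). One shortest path:
  1. empty(A) -> (A=0 B=0)
  2. fill(B) -> (A=0 B=6)
Reached target in 2 moves.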